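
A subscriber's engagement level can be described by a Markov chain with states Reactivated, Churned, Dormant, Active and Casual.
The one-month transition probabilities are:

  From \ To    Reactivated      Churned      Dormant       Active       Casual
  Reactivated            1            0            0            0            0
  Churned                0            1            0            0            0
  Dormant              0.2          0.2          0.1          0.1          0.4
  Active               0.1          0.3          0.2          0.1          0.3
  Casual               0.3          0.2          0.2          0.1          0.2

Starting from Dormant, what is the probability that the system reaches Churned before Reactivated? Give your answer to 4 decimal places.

0.4855

Let h(s) be the probability of absorption at Churned starting from transient state s. Then h(Churned) = 1 and h(Reactivated) = 0. By first-step analysis:
h(Dormant) = 0.2·0 + 0.2·1 + 0.1·h(Dormant) + 0.1·h(Active) + 0.4·h(Casual)
h(Active) = 0.1·0 + 0.3·1 + 0.2·h(Dormant) + 0.1·h(Active) + 0.3·h(Casual)
h(Casual) = 0.3·0 + 0.2·1 + 0.2·h(Dormant) + 0.1·h(Active) + 0.2·h(Casual)
Solving: h(Dormant) = 0.4855, h(Active) = 0.5896, h(Casual) = 0.4451.
Starting from Dormant, the probability is 0.4855.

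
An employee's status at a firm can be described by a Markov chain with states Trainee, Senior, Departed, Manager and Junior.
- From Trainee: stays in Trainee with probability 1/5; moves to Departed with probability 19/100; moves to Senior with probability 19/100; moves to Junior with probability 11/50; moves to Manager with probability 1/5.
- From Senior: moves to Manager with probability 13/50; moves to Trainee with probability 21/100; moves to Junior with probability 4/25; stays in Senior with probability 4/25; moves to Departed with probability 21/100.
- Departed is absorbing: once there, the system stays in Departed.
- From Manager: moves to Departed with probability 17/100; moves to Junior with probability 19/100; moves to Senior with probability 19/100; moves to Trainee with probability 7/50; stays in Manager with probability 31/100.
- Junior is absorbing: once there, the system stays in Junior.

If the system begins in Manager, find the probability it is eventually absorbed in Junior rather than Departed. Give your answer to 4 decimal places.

Let h(s) be the probability of absorption at Junior starting from transient state s. Then h(Junior) = 1 and h(Departed) = 0. By first-step analysis:
h(Trainee) = 0.2·h(Trainee) + 0.19·h(Senior) + 0.19·0 + 0.2·h(Manager) + 0.22·1
h(Senior) = 0.21·h(Trainee) + 0.16·h(Senior) + 0.21·0 + 0.26·h(Manager) + 0.16·1
h(Manager) = 0.14·h(Trainee) + 0.19·h(Senior) + 0.17·0 + 0.31·h(Manager) + 0.19·1
Solving: h(Trainee) = 0.5165, h(Senior) = 0.4780, h(Manager) = 0.5118.
Starting from Manager, the probability is 0.5118.

0.5118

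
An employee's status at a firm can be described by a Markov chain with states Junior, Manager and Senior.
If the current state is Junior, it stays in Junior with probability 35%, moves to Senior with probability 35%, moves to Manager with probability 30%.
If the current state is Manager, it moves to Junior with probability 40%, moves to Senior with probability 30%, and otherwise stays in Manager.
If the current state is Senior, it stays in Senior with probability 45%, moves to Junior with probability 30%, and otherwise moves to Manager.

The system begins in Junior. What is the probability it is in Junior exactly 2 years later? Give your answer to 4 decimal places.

Sum over the intermediate state after 1 year:
P = P(Junior→Junior)·P(Junior→Junior) + P(Junior→Manager)·P(Manager→Junior) + P(Junior→Senior)·P(Senior→Junior)
  = 0.35×0.35 + 0.3×0.4 + 0.35×0.3
  = 0.1225 + 0.1200 + 0.1050 = 0.3475

0.3475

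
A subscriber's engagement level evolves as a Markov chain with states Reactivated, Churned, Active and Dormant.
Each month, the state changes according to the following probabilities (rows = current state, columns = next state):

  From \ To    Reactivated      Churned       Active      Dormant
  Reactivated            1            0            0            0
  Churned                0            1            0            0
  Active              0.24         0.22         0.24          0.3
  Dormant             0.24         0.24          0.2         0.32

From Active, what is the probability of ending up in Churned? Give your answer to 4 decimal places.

Let h(s) be the probability of absorption at Churned starting from transient state s. Then h(Churned) = 1 and h(Reactivated) = 0. By first-step analysis:
h(Active) = 0.24·0 + 0.22·1 + 0.24·h(Active) + 0.3·h(Dormant)
h(Dormant) = 0.24·0 + 0.24·1 + 0.2·h(Active) + 0.32·h(Dormant)
Solving: h(Active) = 0.4851, h(Dormant) = 0.4956.
Starting from Active, the probability is 0.4851.

0.4851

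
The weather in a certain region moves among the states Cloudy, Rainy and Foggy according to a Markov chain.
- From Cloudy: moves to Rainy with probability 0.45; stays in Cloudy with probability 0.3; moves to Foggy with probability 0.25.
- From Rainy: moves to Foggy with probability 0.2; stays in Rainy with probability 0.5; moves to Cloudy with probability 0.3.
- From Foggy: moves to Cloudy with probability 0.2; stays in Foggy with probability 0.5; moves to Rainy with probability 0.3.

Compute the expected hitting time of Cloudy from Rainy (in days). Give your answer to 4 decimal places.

Let t(s) be the expected number of days to first reach Cloudy from state s, with t(Cloudy) = 0. Conditioning on the first day:
t(Rainy) = 1 + 0.5·t(Rainy) + 0.2·t(Foggy)
t(Foggy) = 1 + 0.3·t(Rainy) + 0.5·t(Foggy)
Solving: t(Rainy) = 3.6842, t(Foggy) = 4.2105.
Expected days from Rainy to Cloudy: 3.6842.

3.6842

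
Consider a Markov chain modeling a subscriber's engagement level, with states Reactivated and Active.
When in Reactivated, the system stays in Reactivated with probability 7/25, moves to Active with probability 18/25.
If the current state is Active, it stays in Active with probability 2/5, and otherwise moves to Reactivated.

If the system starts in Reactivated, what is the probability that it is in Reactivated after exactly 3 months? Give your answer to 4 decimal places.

Propagate the distribution vector 3 months from Reactivated.
After 0 months: (1.0000, 0.0000)
After 1 month: (0.2800, 0.7200)
After 2 months: (0.5104, 0.4896)
After 3 months: (0.4367, 0.5633)
P(in Reactivated after 3 months) = 0.4367

0.4367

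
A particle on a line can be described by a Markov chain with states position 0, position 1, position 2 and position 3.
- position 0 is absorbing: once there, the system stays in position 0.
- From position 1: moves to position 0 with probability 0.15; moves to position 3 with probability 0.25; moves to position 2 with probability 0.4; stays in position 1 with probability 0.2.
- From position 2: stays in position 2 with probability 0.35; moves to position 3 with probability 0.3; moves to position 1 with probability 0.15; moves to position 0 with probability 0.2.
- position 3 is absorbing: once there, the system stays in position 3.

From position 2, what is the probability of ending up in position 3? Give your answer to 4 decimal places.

Let h(s) be the probability of absorption at position 3 starting from transient state s. Then h(position 3) = 1 and h(position 0) = 0. By first-step analysis:
h(position 1) = 0.15·0 + 0.2·h(position 1) + 0.4·h(position 2) + 0.25·1
h(position 2) = 0.2·0 + 0.15·h(position 1) + 0.35·h(position 2) + 0.3·1
Solving: h(position 1) = 0.6141, h(position 2) = 0.6033.
Starting from position 2, the probability is 0.6033.

0.6033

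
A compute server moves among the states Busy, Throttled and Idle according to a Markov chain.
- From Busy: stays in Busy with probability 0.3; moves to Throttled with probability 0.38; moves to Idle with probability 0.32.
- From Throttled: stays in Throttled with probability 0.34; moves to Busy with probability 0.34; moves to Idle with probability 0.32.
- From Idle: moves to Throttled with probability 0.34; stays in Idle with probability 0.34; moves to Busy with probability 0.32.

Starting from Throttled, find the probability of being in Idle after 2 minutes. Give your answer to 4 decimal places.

0.3264

Sum over the intermediate state after 1 minute:
P = P(Throttled→Busy)·P(Busy→Idle) + P(Throttled→Throttled)·P(Throttled→Idle) + P(Throttled→Idle)·P(Idle→Idle)
  = 0.34×0.32 + 0.34×0.32 + 0.32×0.34
  = 0.1088 + 0.1088 + 0.1088 = 0.3264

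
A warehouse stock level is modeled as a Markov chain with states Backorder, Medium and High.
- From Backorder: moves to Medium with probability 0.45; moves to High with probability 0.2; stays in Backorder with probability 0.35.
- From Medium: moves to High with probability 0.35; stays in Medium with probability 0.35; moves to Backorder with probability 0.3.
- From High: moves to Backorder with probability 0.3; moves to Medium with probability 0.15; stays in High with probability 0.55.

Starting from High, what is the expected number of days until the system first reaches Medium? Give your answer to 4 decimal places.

Let t(s) be the expected number of days to first reach Medium from state s, with t(Medium) = 0. Conditioning on the first day:
t(Backorder) = 1 + 0.35·t(Backorder) + 0.2·t(High)
t(High) = 1 + 0.3·t(Backorder) + 0.55·t(High)
Solving: t(Backorder) = 2.7957, t(High) = 4.0860.
Expected days from High to Medium: 4.0860.

4.0860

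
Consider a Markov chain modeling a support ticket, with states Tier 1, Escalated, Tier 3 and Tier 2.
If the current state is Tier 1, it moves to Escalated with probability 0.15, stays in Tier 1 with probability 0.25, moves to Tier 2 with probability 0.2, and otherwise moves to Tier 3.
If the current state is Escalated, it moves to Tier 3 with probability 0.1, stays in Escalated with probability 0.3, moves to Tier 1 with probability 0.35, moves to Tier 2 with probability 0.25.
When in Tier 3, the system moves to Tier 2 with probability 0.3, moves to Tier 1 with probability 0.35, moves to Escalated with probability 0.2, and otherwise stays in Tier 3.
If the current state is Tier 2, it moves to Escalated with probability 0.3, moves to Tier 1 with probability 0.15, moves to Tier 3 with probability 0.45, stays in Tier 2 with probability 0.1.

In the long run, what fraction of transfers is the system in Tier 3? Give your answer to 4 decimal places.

Let the stationary distribution be π with π = πP and π_1 + π_2 + π_3 + π_4 = 1.
π_1 = 0.25·π_1 + 0.35·π_2 + 0.35·π_3 + 0.15·π_4
π_2 = 0.15·π_1 + 0.3·π_2 + 0.2·π_3 + 0.3·π_4
π_3 = 0.4·π_1 + 0.1·π_2 + 0.15·π_3 + 0.45·π_4
Solving with the normalization constraint gives π = (0.2787, 0.2309, 0.2733, 0.2172).
So the stationary probability of Tier 3 is 0.2733.

0.2733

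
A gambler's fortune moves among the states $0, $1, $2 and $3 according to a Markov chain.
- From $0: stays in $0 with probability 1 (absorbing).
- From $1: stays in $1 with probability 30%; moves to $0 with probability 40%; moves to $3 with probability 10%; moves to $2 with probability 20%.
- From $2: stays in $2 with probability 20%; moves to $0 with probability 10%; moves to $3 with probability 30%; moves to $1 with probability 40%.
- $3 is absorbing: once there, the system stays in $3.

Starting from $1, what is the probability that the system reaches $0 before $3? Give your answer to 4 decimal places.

0.7083

Let h(s) be the probability of absorption at $0 starting from transient state s. Then h($0) = 1 and h($3) = 0. By first-step analysis:
h($1) = 0.4·1 + 0.3·h($1) + 0.2·h($2) + 0.1·0
h($2) = 0.1·1 + 0.4·h($1) + 0.2·h($2) + 0.3·0
Solving: h($1) = 0.7083, h($2) = 0.4792.
Starting from $1, the probability is 0.7083.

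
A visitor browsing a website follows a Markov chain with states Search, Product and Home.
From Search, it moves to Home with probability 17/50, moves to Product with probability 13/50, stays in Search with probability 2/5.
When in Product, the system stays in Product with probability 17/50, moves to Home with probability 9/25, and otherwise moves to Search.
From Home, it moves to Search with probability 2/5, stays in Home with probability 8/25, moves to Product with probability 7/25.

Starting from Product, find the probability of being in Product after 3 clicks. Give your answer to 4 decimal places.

Propagate the distribution vector 3 clicks from Product.
After 0 clicks: (0.0000, 1.0000, 0.0000)
After 1 click: (0.3000, 0.3400, 0.3600)
After 2 clicks: (0.3660, 0.2944, 0.3396)
After 3 clicks: (0.3706, 0.2903, 0.3391)
P(in Product after 3 clicks) = 0.2903

0.2903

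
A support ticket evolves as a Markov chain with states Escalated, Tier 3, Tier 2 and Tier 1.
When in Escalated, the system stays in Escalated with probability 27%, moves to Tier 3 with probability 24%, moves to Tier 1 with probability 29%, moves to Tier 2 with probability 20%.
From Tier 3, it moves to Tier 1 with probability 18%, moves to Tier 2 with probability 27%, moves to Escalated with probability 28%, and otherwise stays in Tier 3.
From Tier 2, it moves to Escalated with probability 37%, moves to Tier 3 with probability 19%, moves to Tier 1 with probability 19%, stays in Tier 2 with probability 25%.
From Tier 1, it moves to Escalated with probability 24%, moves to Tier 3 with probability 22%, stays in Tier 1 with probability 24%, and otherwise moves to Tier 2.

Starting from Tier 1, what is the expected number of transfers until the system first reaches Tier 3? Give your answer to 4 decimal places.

Let t(s) be the expected number of transfers to first reach Tier 3 from state s, with t(Tier 3) = 0. Conditioning on the first transfer:
t(Escalated) = 1 + 0.27·t(Escalated) + 0.2·t(Tier 2) + 0.29·t(Tier 1)
t(Tier 2) = 1 + 0.37·t(Escalated) + 0.25·t(Tier 2) + 0.19·t(Tier 1)
t(Tier 1) = 1 + 0.24·t(Escalated) + 0.3·t(Tier 2) + 0.24·t(Tier 1)
Solving: t(Escalated) = 4.4830, t(Tier 2) = 4.7077, t(Tier 1) = 4.5897.
Expected transfers from Tier 1 to Tier 3: 4.5897.

4.5897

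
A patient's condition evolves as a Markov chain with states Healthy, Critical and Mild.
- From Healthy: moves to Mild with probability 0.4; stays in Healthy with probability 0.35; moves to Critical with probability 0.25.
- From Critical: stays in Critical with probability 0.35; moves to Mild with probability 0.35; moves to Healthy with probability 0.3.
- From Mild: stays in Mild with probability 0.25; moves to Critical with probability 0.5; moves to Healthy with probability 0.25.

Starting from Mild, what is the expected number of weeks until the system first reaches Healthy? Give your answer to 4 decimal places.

Let t(s) be the expected number of weeks to first reach Healthy from state s, with t(Healthy) = 0. Conditioning on the first week:
t(Critical) = 1 + 0.35·t(Critical) + 0.35·t(Mild)
t(Mild) = 1 + 0.5·t(Critical) + 0.25·t(Mild)
Solving: t(Critical) = 3.5200, t(Mild) = 3.6800.
Expected weeks from Mild to Healthy: 3.6800.

3.6800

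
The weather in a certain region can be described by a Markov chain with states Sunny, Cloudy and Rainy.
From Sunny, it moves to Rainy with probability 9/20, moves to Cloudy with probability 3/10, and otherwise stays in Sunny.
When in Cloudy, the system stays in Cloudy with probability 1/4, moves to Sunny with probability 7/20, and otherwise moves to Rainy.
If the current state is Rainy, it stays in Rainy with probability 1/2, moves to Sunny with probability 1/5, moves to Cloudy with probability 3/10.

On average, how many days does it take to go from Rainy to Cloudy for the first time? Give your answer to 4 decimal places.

Let t(s) be the expected number of days to first reach Cloudy from state s, with t(Cloudy) = 0. Conditioning on the first day:
t(Sunny) = 1 + 0.25·t(Sunny) + 0.45·t(Rainy)
t(Rainy) = 1 + 0.2·t(Sunny) + 0.5·t(Rainy)
Solving: t(Sunny) = 3.3333, t(Rainy) = 3.3333.
Expected days from Rainy to Cloudy: 3.3333.

3.3333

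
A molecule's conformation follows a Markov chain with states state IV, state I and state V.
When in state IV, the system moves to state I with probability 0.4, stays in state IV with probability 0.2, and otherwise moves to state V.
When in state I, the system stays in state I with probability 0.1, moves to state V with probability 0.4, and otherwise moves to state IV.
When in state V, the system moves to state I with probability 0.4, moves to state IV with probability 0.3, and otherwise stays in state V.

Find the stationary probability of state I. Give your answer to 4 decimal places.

Let the stationary distribution be π with π = πP and π_1 + π_2 + π_3 = 1.
π_1 = 0.2·π_1 + 0.5·π_2 + 0.3·π_3
π_2 = 0.4·π_1 + 0.1·π_2 + 0.4·π_3
Solving with the normalization constraint gives π = (0.3287, 0.3077, 0.3636).
So the stationary probability of state I is 0.3077.

0.3077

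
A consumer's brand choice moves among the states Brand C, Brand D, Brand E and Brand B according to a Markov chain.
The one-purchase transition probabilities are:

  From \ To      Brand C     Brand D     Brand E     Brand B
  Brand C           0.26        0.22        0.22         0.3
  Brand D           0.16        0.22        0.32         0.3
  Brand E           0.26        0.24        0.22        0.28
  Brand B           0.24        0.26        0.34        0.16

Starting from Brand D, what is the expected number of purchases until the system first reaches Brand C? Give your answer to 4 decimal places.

Let t(s) be the expected number of purchases to first reach Brand C from state s, with t(Brand C) = 0. Conditioning on the first purchase:
t(Brand D) = 1 + 0.22·t(Brand D) + 0.32·t(Brand E) + 0.3·t(Brand B)
t(Brand E) = 1 + 0.24·t(Brand D) + 0.22·t(Brand E) + 0.28·t(Brand B)
t(Brand B) = 1 + 0.26·t(Brand D) + 0.34·t(Brand E) + 0.16·t(Brand B)
Solving: t(Brand D) = 4.7574, t(Brand E) = 4.3311, t(Brand B) = 4.4161.
Expected purchases from Brand D to Brand C: 4.7574.

4.7574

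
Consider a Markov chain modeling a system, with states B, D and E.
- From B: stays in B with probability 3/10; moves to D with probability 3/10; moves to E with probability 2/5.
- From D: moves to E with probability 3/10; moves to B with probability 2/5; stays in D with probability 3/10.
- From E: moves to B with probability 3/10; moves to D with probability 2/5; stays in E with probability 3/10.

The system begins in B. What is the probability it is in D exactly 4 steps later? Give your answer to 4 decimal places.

Propagate the distribution vector 4 steps from B.
After 0 steps: (1.0000, 0.0000, 0.0000)
After 1 step: (0.3000, 0.3000, 0.4000)
After 2 steps: (0.3300, 0.3400, 0.3300)
After 3 steps: (0.3340, 0.3330, 0.3330)
After 4 steps: (0.3333, 0.3333, 0.3334)
P(in D after 4 steps) = 0.3333

0.3333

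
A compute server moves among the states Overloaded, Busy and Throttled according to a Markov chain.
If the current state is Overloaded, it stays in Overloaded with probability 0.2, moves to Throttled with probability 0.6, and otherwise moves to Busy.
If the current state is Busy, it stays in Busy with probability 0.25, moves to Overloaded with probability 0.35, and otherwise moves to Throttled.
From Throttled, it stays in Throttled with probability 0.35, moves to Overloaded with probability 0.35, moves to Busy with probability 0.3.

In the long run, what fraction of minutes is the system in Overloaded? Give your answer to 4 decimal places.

0.3043

Let the stationary distribution be π with π = πP and π_1 + π_2 + π_3 = 1.
π_1 = 0.2·π_1 + 0.35·π_2 + 0.35·π_3
π_2 = 0.2·π_1 + 0.25·π_2 + 0.3·π_3
Solving with the normalization constraint gives π = (0.3043, 0.2567, 0.4389).
So the stationary probability of Overloaded is 0.3043.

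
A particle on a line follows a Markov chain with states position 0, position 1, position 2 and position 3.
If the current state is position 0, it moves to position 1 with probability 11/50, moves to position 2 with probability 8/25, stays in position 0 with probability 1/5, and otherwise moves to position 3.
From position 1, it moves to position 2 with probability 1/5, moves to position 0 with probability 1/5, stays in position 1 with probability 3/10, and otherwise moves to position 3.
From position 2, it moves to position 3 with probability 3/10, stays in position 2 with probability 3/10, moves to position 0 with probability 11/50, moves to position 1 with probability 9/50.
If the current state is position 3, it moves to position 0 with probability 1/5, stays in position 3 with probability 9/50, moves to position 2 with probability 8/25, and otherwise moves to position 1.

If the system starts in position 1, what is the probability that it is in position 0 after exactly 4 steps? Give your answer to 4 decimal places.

0.2057

Propagate the distribution vector 4 steps from position 1.
After 0 steps: (0.0000, 1.0000, 0.0000, 0.0000)
After 1 step: (0.2000, 0.3000, 0.2000, 0.3000)
After 2 steps: (0.2040, 0.2600, 0.2800, 0.2560)
After 3 steps: (0.2056, 0.2501, 0.2832, 0.2611)
After 4 steps: (0.2057, 0.2496, 0.2843, 0.2604)
P(in position 0 after 4 steps) = 0.2057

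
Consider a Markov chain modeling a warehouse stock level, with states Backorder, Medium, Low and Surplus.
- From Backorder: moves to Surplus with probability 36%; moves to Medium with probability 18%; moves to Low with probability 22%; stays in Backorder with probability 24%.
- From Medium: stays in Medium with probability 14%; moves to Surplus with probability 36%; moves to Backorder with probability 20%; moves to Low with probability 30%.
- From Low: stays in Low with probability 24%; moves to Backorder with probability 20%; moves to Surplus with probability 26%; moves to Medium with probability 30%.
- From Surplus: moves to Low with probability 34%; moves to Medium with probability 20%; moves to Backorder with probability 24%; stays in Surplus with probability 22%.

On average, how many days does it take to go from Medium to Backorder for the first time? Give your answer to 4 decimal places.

Let t(s) be the expected number of days to first reach Backorder from state s, with t(Backorder) = 0. Conditioning on the first day:
t(Medium) = 1 + 0.14·t(Medium) + 0.3·t(Low) + 0.36·t(Surplus)
t(Low) = 1 + 0.3·t(Medium) + 0.24·t(Low) + 0.26·t(Surplus)
t(Surplus) = 1 + 0.2·t(Medium) + 0.34·t(Low) + 0.22·t(Surplus)
Solving: t(Medium) = 4.7259, t(Low) = 4.7415, t(Surplus) = 4.5606.
Expected days from Medium to Backorder: 4.7259.

4.7259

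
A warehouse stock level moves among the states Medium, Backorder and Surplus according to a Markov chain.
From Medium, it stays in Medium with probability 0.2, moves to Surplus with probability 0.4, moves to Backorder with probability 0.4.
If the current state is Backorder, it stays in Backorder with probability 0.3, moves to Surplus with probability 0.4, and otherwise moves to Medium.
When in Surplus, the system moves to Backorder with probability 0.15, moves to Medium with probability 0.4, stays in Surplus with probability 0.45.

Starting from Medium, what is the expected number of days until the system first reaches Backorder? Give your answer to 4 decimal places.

3.3929

Let t(s) be the expected number of days to first reach Backorder from state s, with t(Backorder) = 0. Conditioning on the first day:
t(Medium) = 1 + 0.2·t(Medium) + 0.4·t(Surplus)
t(Surplus) = 1 + 0.4·t(Medium) + 0.45·t(Surplus)
Solving: t(Medium) = 3.3929, t(Surplus) = 4.2857.
Expected days from Medium to Backorder: 3.3929.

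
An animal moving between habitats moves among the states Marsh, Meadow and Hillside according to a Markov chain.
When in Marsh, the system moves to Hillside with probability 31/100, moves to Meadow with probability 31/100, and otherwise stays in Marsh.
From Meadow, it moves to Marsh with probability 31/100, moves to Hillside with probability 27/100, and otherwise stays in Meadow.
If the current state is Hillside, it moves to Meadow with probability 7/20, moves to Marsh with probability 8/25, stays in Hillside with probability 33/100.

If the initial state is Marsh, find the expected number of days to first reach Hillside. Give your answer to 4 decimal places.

Let t(s) be the expected number of days to first reach Hillside from state s, with t(Hillside) = 0. Conditioning on the first day:
t(Marsh) = 1 + 0.38·t(Marsh) + 0.31·t(Meadow)
t(Meadow) = 1 + 0.31·t(Marsh) + 0.42·t(Meadow)
Solving: t(Marsh) = 3.3776, t(Meadow) = 3.5294.
Expected days from Marsh to Hillside: 3.3776.

3.3776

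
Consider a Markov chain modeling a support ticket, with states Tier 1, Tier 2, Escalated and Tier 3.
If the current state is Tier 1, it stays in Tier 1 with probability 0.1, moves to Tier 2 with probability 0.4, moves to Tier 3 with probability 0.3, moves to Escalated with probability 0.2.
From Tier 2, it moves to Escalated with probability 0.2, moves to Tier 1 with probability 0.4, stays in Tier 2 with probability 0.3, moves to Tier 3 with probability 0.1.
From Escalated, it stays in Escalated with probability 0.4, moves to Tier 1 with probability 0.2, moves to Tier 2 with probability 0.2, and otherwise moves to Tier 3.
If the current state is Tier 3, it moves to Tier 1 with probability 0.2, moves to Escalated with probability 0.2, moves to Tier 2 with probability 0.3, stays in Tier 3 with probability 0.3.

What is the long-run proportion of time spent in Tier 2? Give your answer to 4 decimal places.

0.2986

Let the stationary distribution be π with π = πP and π_1 + π_2 + π_3 + π_4 = 1.
π_1 = 0.1·π_1 + 0.4·π_2 + 0.2·π_3 + 0.2·π_4
π_2 = 0.4·π_1 + 0.3·π_2 + 0.2·π_3 + 0.3·π_4
π_3 = 0.2·π_1 + 0.2·π_2 + 0.4·π_3 + 0.2·π_4
Solving with the normalization constraint gives π = (0.2361, 0.2986, 0.2500, 0.2153).
So the stationary probability of Tier 2 is 0.2986.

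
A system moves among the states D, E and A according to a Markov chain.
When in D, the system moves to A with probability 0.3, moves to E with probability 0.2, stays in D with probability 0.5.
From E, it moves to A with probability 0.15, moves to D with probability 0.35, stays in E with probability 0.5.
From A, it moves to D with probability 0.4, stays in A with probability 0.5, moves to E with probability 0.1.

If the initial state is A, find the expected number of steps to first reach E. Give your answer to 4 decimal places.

6.9231

Let t(s) be the expected number of steps to first reach E from state s, with t(E) = 0. Conditioning on the first step:
t(D) = 1 + 0.5·t(D) + 0.3·t(A)
t(A) = 1 + 0.4·t(D) + 0.5·t(A)
Solving: t(D) = 6.1538, t(A) = 6.9231.
Expected steps from A to E: 6.9231.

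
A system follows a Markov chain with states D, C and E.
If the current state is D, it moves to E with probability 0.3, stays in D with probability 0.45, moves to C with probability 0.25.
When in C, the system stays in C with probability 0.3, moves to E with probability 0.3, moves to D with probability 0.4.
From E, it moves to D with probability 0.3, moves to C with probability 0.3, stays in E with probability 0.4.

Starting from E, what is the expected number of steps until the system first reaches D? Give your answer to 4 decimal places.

3.0303

Let t(s) be the expected number of steps to first reach D from state s, with t(D) = 0. Conditioning on the first step:
t(C) = 1 + 0.3·t(C) + 0.3·t(E)
t(E) = 1 + 0.3·t(C) + 0.4·t(E)
Solving: t(C) = 2.7273, t(E) = 3.0303.
Expected steps from E to D: 3.0303.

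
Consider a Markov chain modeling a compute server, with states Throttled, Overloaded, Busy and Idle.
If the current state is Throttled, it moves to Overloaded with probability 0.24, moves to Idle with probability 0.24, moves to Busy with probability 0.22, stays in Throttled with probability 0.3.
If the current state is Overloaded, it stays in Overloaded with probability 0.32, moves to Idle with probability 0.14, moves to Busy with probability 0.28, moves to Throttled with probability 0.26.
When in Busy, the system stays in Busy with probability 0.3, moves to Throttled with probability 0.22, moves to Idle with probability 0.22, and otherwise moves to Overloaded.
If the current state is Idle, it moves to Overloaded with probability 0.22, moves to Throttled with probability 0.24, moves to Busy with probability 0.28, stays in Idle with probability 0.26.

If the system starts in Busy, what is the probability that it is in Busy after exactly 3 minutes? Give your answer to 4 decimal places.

Propagate the distribution vector 3 minutes from Busy.
After 0 minutes: (0.0000, 0.0000, 1.0000, 0.0000)
After 1 minute: (0.2200, 0.2600, 0.3000, 0.2200)
After 2 minutes: (0.2524, 0.2624, 0.2728, 0.2124)
After 3 minutes: (0.2549, 0.2622, 0.2703, 0.2126)
P(in Busy after 3 minutes) = 0.2703

0.2703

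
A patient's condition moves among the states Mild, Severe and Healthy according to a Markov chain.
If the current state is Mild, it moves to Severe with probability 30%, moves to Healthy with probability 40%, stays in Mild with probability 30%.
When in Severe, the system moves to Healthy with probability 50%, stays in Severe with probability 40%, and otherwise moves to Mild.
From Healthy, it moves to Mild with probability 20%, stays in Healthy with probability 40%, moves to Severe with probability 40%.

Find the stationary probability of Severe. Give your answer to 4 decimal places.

Let the stationary distribution be π with π = πP and π_1 + π_2 + π_3 = 1.
π_1 = 0.3·π_1 + 0.1·π_2 + 0.2·π_3
π_2 = 0.3·π_1 + 0.4·π_2 + 0.4·π_3
Solving with the normalization constraint gives π = (0.1798, 0.3820, 0.4382).
So the stationary probability of Severe is 0.3820.

0.3820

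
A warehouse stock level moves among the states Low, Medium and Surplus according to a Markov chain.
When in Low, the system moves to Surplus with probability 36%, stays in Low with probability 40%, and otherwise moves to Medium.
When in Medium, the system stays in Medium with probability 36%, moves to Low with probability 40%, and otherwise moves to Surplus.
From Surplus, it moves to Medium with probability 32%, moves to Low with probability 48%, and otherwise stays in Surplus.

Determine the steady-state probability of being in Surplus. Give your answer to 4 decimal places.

0.2795

Let the stationary distribution be π with π = πP and π_1 + π_2 + π_3 = 1.
π_1 = 0.4·π_1 + 0.4·π_2 + 0.48·π_3
π_2 = 0.24·π_1 + 0.36·π_2 + 0.32·π_3
Solving with the normalization constraint gives π = (0.4224, 0.2981, 0.2795).
So the stationary probability of Surplus is 0.2795.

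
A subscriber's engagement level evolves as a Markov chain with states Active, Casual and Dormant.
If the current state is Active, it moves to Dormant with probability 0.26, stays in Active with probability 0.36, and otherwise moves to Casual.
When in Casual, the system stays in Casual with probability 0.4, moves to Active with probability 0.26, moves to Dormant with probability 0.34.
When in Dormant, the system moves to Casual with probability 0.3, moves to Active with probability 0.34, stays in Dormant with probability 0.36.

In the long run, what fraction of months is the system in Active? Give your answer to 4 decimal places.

0.3174

Let the stationary distribution be π with π = πP and π_1 + π_2 + π_3 = 1.
π_1 = 0.36·π_1 + 0.26·π_2 + 0.34·π_3
π_2 = 0.38·π_1 + 0.4·π_2 + 0.3·π_3
Solving with the normalization constraint gives π = (0.3174, 0.3615, 0.3210).
So the stationary probability of Active is 0.3174.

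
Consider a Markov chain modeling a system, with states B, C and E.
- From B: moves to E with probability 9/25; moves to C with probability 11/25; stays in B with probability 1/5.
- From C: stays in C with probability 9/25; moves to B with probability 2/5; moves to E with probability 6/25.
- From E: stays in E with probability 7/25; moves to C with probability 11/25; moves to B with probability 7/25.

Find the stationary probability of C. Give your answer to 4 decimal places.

0.4074

Let the stationary distribution be π with π = πP and π_1 + π_2 + π_3 = 1.
π_1 = 0.2·π_1 + 0.4·π_2 + 0.28·π_3
π_2 = 0.44·π_1 + 0.36·π_2 + 0.44·π_3
Solving with the normalization constraint gives π = (0.3045, 0.4074, 0.2881).
So the stationary probability of C is 0.4074.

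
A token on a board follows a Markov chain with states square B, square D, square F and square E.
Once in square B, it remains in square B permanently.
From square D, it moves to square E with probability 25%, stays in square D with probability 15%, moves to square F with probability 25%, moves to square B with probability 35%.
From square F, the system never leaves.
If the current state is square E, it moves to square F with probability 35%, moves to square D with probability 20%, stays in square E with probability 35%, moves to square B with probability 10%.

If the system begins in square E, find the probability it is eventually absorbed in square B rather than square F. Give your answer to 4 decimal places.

0.3085

Let h(s) be the probability of absorption at square B starting from transient state s. Then h(square B) = 1 and h(square F) = 0. By first-step analysis:
h(square D) = 0.35·1 + 0.15·h(square D) + 0.25·0 + 0.25·h(square E)
h(square E) = 0.1·1 + 0.2·h(square D) + 0.35·0 + 0.35·h(square E)
Solving: h(square D) = 0.5025, h(square E) = 0.3085.
Starting from square E, the probability is 0.3085.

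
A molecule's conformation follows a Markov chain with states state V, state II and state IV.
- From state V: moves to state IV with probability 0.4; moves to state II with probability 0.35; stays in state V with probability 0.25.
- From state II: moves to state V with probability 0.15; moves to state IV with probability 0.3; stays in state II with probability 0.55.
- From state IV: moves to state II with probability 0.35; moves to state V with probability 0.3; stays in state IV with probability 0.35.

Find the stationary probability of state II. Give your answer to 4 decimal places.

0.4375

Let the stationary distribution be π with π = πP and π_1 + π_2 + π_3 = 1.
π_1 = 0.25·π_1 + 0.15·π_2 + 0.3·π_3
π_2 = 0.35·π_1 + 0.55·π_2 + 0.35·π_3
Solving with the normalization constraint gives π = (0.2232, 0.4375, 0.3393).
So the stationary probability of state II is 0.4375.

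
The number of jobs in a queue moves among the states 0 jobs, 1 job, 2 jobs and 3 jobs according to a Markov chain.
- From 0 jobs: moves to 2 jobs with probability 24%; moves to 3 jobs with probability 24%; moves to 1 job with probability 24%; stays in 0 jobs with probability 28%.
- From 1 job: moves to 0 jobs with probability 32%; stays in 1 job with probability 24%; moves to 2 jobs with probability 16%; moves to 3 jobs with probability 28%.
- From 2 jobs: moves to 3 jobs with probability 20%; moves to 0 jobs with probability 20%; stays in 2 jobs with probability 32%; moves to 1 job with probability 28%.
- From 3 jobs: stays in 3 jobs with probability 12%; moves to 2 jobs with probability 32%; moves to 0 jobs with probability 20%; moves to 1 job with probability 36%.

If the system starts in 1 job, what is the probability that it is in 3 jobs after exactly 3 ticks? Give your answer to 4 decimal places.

0.2158

Propagate the distribution vector 3 ticks from 1 job.
After 0 ticks: (0.0000, 1.0000, 0.0000, 0.0000)
After 1 tick: (0.3200, 0.2400, 0.1600, 0.2800)
After 2 ticks: (0.2544, 0.2800, 0.2560, 0.2096)
After 3 ticks: (0.2540, 0.2754, 0.2548, 0.2158)
P(in 3 jobs after 3 ticks) = 0.2158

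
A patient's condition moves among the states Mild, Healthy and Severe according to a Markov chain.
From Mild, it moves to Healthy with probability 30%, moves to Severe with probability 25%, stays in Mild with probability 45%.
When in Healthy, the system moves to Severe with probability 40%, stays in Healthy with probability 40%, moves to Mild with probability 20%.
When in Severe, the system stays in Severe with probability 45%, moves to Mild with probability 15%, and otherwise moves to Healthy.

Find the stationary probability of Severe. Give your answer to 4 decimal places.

Let the stationary distribution be π with π = πP and π_1 + π_2 + π_3 = 1.
π_1 = 0.45·π_1 + 0.2·π_2 + 0.15·π_3
π_2 = 0.3·π_1 + 0.4·π_2 + 0.4·π_3
Solving with the normalization constraint gives π = (0.2411, 0.3759, 0.3830).
So the stationary probability of Severe is 0.3830.

0.3830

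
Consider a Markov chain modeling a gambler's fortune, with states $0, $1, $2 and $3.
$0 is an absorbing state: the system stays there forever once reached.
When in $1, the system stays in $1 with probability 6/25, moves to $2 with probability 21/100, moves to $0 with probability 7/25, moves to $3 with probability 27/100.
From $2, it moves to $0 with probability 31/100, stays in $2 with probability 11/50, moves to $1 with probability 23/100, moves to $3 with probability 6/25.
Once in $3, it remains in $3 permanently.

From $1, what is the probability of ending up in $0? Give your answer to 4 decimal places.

0.5207

Let h(s) be the probability of absorption at $0 starting from transient state s. Then h($0) = 1 and h($3) = 0. By first-step analysis:
h($1) = 0.28·1 + 0.24·h($1) + 0.21·h($2) + 0.27·0
h($2) = 0.31·1 + 0.23·h($1) + 0.22·h($2) + 0.24·0
Solving: h($1) = 0.5207, h($2) = 0.5510.
Starting from $1, the probability is 0.5207.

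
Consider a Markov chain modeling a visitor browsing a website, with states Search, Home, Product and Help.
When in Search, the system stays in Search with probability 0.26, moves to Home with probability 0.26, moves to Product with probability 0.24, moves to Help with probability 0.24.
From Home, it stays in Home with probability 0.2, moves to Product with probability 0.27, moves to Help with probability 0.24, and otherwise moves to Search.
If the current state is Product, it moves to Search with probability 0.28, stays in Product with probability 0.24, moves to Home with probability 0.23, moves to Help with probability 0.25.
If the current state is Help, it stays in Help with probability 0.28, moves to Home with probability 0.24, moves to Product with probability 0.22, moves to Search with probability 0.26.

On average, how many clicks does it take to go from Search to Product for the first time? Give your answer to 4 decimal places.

Let t(s) be the expected number of clicks to first reach Product from state s, with t(Product) = 0. Conditioning on the first click:
t(Search) = 1 + 0.26·t(Search) + 0.26·t(Home) + 0.24·t(Help)
t(Home) = 1 + 0.29·t(Search) + 0.2·t(Home) + 0.24·t(Help)
t(Help) = 1 + 0.26·t(Search) + 0.24·t(Home) + 0.28·t(Help)
Solving: t(Search) = 4.1285, t(Home) = 4.0117, t(Help) = 4.2170.
Expected clicks from Search to Product: 4.1285.

4.1285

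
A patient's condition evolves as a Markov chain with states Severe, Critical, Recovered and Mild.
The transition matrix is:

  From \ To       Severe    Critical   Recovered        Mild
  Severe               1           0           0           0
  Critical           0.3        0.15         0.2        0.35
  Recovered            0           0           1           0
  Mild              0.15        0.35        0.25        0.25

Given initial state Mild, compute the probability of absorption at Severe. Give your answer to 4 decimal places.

Let h(s) be the probability of absorption at Severe starting from transient state s. Then h(Severe) = 1 and h(Recovered) = 0. By first-step analysis:
h(Critical) = 0.3·1 + 0.15·h(Critical) + 0.2·0 + 0.35·h(Mild)
h(Mild) = 0.15·1 + 0.35·h(Critical) + 0.25·0 + 0.25·h(Mild)
Solving: h(Critical) = 0.5388, h(Mild) = 0.4515.
Starting from Mild, the probability is 0.4515.

0.4515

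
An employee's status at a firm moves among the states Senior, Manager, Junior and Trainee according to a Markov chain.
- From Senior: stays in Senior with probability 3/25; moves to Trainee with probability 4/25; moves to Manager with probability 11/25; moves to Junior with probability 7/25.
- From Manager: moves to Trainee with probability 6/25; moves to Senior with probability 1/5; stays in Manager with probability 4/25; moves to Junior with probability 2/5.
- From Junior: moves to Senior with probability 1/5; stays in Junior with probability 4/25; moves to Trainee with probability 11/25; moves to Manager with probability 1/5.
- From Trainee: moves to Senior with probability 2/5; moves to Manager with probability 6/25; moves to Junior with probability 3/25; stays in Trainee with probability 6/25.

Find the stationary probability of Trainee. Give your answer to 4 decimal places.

Let the stationary distribution be π with π = πP and π_1 + π_2 + π_3 + π_4 = 1.
π_1 = 0.12·π_1 + 0.2·π_2 + 0.2·π_3 + 0.4·π_4
π_2 = 0.44·π_1 + 0.16·π_2 + 0.2·π_3 + 0.24·π_4
π_3 = 0.28·π_1 + 0.4·π_2 + 0.16·π_3 + 0.12·π_4
Solving with the normalization constraint gives π = (0.2350, 0.2569, 0.2391, 0.2690).
So the stationary probability of Trainee is 0.2690.

0.2690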